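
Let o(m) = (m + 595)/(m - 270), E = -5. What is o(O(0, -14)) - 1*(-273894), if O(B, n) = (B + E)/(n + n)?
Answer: 413850501/1511 ≈ 2.7389e+5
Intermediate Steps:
O(B, n) = (-5 + B)/(2*n) (O(B, n) = (B - 5)/(n + n) = (-5 + B)/((2*n)) = (-5 + B)*(1/(2*n)) = (-5 + B)/(2*n))
o(m) = (595 + m)/(-270 + m)
o(O(0, -14)) - 1*(-273894) = (595 + (½)*(-5 + 0)/(-14))/(-270 + (½)*(-5 + 0)/(-14)) - 1*(-273894) = (595 + (½)*(-1/14)*(-5))/(-270 + (½)*(-1/14)*(-5)) + 273894 = (595 + 5/28)/(-270 + 5/28) + 273894 = (16665/28)/(-7555/28) + 273894 = -28/7555*16665/28 + 273894 = -3333/1511 + 273894 = 413850501/1511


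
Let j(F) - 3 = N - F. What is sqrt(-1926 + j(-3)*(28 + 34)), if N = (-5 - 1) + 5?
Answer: 4*I*sqrt(101) ≈ 40.2*I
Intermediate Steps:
N = -1 (N = -6 + 5 = -1)
j(F) = 2 - F (j(F) = 3 + (-1 - F) = 2 - F)
sqrt(-1926 + j(-3)*(28 + 34)) = sqrt(-1926 + (2 - 1*(-3))*(28 + 34)) = sqrt(-1926 + (2 + 3)*62) = sqrt(-1926 + 5*62) = sqrt(-1926 + 310) = sqrt(-1616) = 4*I*sqrt(101)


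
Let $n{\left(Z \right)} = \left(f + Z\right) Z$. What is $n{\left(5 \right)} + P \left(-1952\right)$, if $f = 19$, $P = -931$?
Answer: $1817432$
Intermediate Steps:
$n{\left(Z \right)} = Z \left(19 + Z\right)$ ($n{\left(Z \right)} = \left(19 + Z\right) Z = Z \left(19 + Z\right)$)
$n{\left(5 \right)} + P \left(-1952\right) = 5 \left(19 + 5\right) - -1817312 = 5 \cdot 24 + 1817312 = 120 + 1817312 = 1817432$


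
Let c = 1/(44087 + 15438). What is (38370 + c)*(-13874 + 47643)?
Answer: 77127526482019/59525 ≈ 1.2957e+9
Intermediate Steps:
c = 1/59525 ≈ 1.6800e-5
(38370 + c)*(-13874 + 47643) = (38370 + 1/59525)*(-13874 + 47643) = (2283974251/59525)*33769 = 77127526482019/59525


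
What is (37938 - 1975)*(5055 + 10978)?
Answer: 576594779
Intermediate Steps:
(37938 - 1975)*(5055 + 10978) = 35963*16033 = 576594779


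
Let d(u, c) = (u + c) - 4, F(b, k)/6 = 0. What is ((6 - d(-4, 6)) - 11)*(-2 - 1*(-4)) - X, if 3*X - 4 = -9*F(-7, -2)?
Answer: -22/3 ≈ -7.3333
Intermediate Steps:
F(b, k) = 0 (F(b, k) = 6*0 = 0)
d(u, c) = -4 + c + u (d(u, c) = (c + u) - 4 = -4 + c + u)
X = 4/3 (X = 4/3 + (-9*0)/3 = 4/3 + (⅓)*0 = 4/3 + 0 = 4/3 ≈ 1.3333)
((6 - d(-4, 6)) - 11)*(-2 - 1*(-4)) - X = ((6 - (-4 + 6 - 4)) - 11)*(-2 - 1*(-4)) - 1*4/3 = ((6 - 1*(-2)) - 11)*(-2 + 4) - 4/3 = ((6 + 2) - 11)*2 - 4/3 = (8 - 11)*2 - 4/3 = -3*2 - 4/3 = -6 - 4/3 = -22/3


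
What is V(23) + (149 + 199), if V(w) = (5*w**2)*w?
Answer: 61183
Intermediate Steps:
V(w) = 5*w**3
V(23) + (149 + 199) = 5*23**3 + (149 + 199) = 5*12167 + 348 = 60835 + 348 = 61183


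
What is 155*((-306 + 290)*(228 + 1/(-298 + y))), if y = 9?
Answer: -163409680/289 ≈ -5.6543e+5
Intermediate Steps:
155*((-306 + 290)*(228 + 1/(-298 + y))) = 155*((-306 + 290)*(228 + 1/(-298 + 9))) = 155*(-16*(228 + 1/(-289))) = 155*(-16*(228 - 1/289)) = 155*(-16*65891/289) = 155*(-1054256/289) = -163409680/289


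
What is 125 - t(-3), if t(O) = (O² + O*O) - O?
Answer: 104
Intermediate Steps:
t(O) = -O + 2*O² (t(O) = (O² + O²) - O = 2*O² - O = -O + 2*O²)
125 - t(-3) = 125 - (-3)*(-1 + 2*(-3)) = 125 - (-3)*(-1 - 6) = 125 - (-3)*(-7) = 125 - 1*21 = 125 - 21 = 104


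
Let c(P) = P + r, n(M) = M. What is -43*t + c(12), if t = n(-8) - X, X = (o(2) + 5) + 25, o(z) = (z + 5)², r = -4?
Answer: 3749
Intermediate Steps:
c(P) = -4 + P (c(P) = P - 4 = -4 + P)
o(z) = (5 + z)²
X = 79 (X = ((5 + 2)² + 5) + 25 = (7² + 5) + 25 = (49 + 5) + 25 = 54 + 25 = 79)
t = -87 (t = -8 - 1*79 = -8 - 79 = -87)
-43*t + c(12) = -43*(-87) + (-4 + 12) = 3741 + 8 = 3749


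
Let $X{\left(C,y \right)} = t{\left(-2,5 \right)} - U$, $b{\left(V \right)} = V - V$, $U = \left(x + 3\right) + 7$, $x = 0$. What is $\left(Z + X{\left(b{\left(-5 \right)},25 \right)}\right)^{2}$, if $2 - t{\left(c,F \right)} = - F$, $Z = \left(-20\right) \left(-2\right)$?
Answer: $1369$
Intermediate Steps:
$Z = 40$
$t{\left(c,F \right)} = 2 + F$ ($t{\left(c,F \right)} = 2 - - F = 2 + F$)
$U = 10$ ($U = \left(0 + 3\right) + 7 = 3 + 7 = 10$)
$b{\left(V \right)} = 0$
$X{\left(C,y \right)} = -3$ ($X{\left(C,y \right)} = \left(2 + 5\right) - 10 = 7 - 10 = -3$)
$\left(Z + X{\left(b{\left(-5 \right)},25 \right)}\right)^{2} = \left(40 - 3\right)^{2} = 37^{2} = 1369$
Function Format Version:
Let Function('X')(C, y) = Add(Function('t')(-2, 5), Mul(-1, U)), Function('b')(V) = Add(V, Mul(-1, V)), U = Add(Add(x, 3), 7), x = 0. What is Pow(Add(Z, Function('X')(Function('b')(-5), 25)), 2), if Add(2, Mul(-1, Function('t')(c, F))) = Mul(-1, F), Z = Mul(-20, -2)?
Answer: 1369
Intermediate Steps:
Z = 40
Function('t')(c, F) = Add(2, F) (Function('t')(c, F) = Add(2, Mul(-1, Mul(-1, F))) = Add(2, F))
U = 10 (U = Add(Add(0, 3), 7) = Add(3, 7) = 10)
Function('b')(V) = 0
Function('X')(C, y) = -3 (Function('X')(C, y) = Add(Add(2, 5), Mul(-1, 10)) = Add(7, -10) = -3)
Pow(Add(Z, Function('X')(Function('b')(-5), 25)), 2) = Pow(Add(40, -3), 2) = Pow(37, 2) = 1369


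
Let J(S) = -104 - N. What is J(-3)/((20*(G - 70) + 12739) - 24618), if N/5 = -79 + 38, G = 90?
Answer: -101/11479 ≈ -0.0087987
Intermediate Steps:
N = -205 (N = 5*(-79 + 38) = 5*(-41) = -205)
J(S) = 101 (J(S) = -104 - 1*(-205) = -104 + 205 = 101)
J(-3)/((20*(G - 70) + 12739) - 24618) = 101/((20*(90 - 70) + 12739) - 24618) = 101/((20*20 + 12739) - 24618) = 101/((400 + 12739) - 24618) = 101/(13139 - 24618) = 101/(-11479) = 101*(-1/11479) = -101/11479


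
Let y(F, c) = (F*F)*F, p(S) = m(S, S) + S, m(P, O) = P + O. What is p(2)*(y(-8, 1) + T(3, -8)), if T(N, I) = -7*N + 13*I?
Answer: -3822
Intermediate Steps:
m(P, O) = O + P
p(S) = 3*S (p(S) = (S + S) + S = 2*S + S = 3*S)
y(F, c) = F³ (y(F, c) = F²*F = F³)
p(2)*(y(-8, 1) + T(3, -8)) = (3*2)*((-8)³ + (-7*3 + 13*(-8))) = 6*(-512 + (-21 - 104)) = 6*(-512 - 125) = 6*(-637) = -3822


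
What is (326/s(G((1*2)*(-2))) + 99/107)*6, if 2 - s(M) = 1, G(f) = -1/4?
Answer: 209886/107 ≈ 1961.6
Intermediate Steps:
G(f) = -¼ (G(f) = -1*¼ = -¼)
s(M) = 1 (s(M) = 2 - 1*1 = 2 - 1 = 1)
(326/s(G((1*2)*(-2))) + 99/107)*6 = (326/1 + 99/107)*6 = (326*1 + 99*(1/107))*6 = (326 + 99/107)*6 = (34981/107)*6 = 209886/107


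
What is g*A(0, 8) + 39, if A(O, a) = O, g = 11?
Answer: 39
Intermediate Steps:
g*A(0, 8) + 39 = 11*0 + 39 = 0 + 39 = 39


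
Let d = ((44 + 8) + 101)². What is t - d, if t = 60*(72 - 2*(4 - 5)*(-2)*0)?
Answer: -19089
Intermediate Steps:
d = 23409 (d = (52 + 101)² = 153² = 23409)
t = 4320 (t = 60*(72 - (-2)*(-2)*0) = 60*(72 - 2*2*0) = 60*(72 - 4*0) = 60*(72 + 0) = 60*72 = 4320)
t - d = 4320 - 1*23409 = 4320 - 23409 = -19089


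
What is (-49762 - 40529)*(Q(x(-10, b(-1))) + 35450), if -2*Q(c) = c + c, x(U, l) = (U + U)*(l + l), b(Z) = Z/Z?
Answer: -3204427590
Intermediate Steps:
b(Z) = 1
x(U, l) = 4*U*l (x(U, l) = (2*U)*(2*l) = 4*U*l)
Q(c) = -c (Q(c) = -(c + c)/2 = -c)
(-49762 - 40529)*(Q(x(-10, b(-1))) + 35450) = (-49762 - 40529)*(-4*(-10) + 35450) = -90291*(-1*(-40) + 35450) = -90291*(40 + 35450) = -90291*35490 = -3204427590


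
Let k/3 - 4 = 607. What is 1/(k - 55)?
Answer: 1/1778 ≈ 0.00056243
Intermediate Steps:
k = 1833 (k = 12 + 3*607 = 12 + 1821 = 1833)
1/(k - 55) = 1/(1833 - 55) = 1/1778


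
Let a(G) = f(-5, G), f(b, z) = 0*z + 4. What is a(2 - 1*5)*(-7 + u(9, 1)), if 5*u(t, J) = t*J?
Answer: -104/5 ≈ -20.800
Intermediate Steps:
u(t, J) = J*t/5 (u(t, J) = (t*J)/5 = (J*t)/5 = J*t/5)
f(b, z) = 4 (f(b, z) = 0 + 4 = 4)
a(G) = 4
a(2 - 1*5)*(-7 + u(9, 1)) = 4*(-7 + (⅕)*1*9) = 4*(-7 + 9/5) = 4*(-26/5) = -104/5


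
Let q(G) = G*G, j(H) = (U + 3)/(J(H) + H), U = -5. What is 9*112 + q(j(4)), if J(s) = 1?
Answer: 25204/25 ≈ 1008.2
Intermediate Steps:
j(H) = -2/(1 + H) (j(H) = (-5 + 3)/(1 + H) = -2/(1 + H))
q(G) = G²
9*112 + q(j(4)) = 9*112 + (-2/(1 + 4))² = 1008 + (-2/5)² = 1008 + (-2*⅕)² = 1008 + (-⅖)² = 1008 + 4/25 = 25204/25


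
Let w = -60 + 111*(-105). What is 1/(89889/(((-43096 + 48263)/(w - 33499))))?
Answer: -5167/4064241246 ≈ -1.2713e-6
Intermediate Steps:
w = -11715 (w = -60 - 11655 = -11715)
1/(89889/(((-43096 + 48263)/(w - 33499)))) = 1/(89889/(((-43096 + 48263)/(-11715 - 33499)))) = 1/(89889/((5167/(-45214)))) = 1/(89889/((5167*(-1/45214)))) = 1/(89889/(-5167/45214)) = 1/(89889*(-45214/5167)) = 1/(-4064241246/5167) = -5167/4064241246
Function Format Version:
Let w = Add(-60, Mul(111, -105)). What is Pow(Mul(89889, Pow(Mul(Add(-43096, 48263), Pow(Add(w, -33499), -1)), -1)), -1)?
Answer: Rational(-5167, 4064241246) ≈ -1.2713e-6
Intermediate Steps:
w = -11715 (w = Add(-60, -11655) = -11715)
Pow(Mul(89889, Pow(Mul(Add(-43096, 48263), Pow(Add(w, -33499), -1)), -1)), -1) = Pow(Mul(89889, Pow(Mul(Add(-43096, 48263), Pow(Add(-11715, -33499), -1)), -1)), -1) = Pow(Mul(89889, Pow(Mul(5167, Pow(-45214, -1)), -1)), -1) = Pow(Mul(89889, Pow(Mul(5167, Rational(-1, 45214)), -1)), -1) = Pow(Mul(89889, Pow(Rational(-5167, 45214), -1)), -1) = Pow(Mul(89889, Rational(-45214, 5167)), -1) = Pow(Rational(-4064241246, 5167), -1) = Rational(-5167, 4064241246)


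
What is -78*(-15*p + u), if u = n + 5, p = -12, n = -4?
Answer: -14118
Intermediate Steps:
u = 1 (u = -4 + 5 = 1)
-78*(-15*p + u) = -78*(-15*(-12) + 1) = -78*(180 + 1) = -78*181 = -14118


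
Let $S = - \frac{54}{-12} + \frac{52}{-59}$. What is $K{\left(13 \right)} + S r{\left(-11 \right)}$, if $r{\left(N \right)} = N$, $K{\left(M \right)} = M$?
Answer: $- \frac{3163}{118} \approx -26.805$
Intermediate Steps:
$S = \frac{427}{118}$ ($S = \left(-54\right) \left(- \frac{1}{12}\right) + 52 \left(- \frac{1}{59}\right) = \frac{9}{2} - \frac{52}{59} = \frac{427}{118} \approx 3.6186$)
$K{\left(13 \right)} + S r{\left(-11 \right)} = 13 + \frac{427}{118} \left(-11\right) = 13 - \frac{4697}{118} = - \frac{3163}{118}$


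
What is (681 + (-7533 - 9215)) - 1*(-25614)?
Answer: 9547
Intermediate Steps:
(681 + (-7533 - 9215)) - 1*(-25614) = (681 - 16748) + 25614 = -16067 + 25614 = 9547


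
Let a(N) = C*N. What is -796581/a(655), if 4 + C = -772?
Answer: 796581/508280 ≈ 1.5672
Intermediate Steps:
C = -776 (C = -4 - 772 = -776)
a(N) = -776*N
-796581/a(655) = -796581/((-776*655)) = -796581/(-508280) = -796581*(-1/508280) = 796581/508280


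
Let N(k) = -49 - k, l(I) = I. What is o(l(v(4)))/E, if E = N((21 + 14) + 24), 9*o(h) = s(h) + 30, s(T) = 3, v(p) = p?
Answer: -11/324 ≈ -0.033951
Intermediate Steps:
o(h) = 11/3 (o(h) = (3 + 30)/9 = (⅑)*33 = 11/3)
E = -108 (E = -49 - ((21 + 14) + 24) = -49 - (35 + 24) = -49 - 1*59 = -49 - 59 = -108)
o(l(v(4)))/E = (11/3)/(-108) = (11/3)*(-1/108) = -11/324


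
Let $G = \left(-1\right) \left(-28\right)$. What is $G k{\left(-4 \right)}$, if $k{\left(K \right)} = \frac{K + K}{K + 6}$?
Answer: $-112$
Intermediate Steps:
$k{\left(K \right)} = \frac{2 K}{6 + K}$
$G = 28$
$G k{\left(-4 \right)} = 28 \cdot 2 \left(-4\right) \frac{1}{6 - 4} = 28 \cdot 2 \left(-4\right) \frac{1}{2} = 28 \left(-4\right) = -112$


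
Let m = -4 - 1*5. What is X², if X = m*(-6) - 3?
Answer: 2601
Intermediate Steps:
m = -9 (m = -4 - 5 = -9)
X = 51 (X = -9*(-6) - 3 = 54 - 3 = 51)
X² = 51² = 2601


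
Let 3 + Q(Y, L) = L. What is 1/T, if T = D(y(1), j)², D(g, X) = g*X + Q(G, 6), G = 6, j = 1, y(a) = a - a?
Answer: ⅑ ≈ 0.11111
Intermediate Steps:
y(a) = 0
Q(Y, L) = -3 + L
D(g, X) = 3 + X*g (D(g, X) = g*X + (-3 + 6) = X*g + 3 = 3 + X*g)
T = 9 (T = (3 + 1*0)² = (3 + 0)² = 3² = 9)
1/T = 1/9 = ⅑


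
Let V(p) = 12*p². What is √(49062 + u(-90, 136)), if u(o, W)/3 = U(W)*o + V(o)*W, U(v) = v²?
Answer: √34712742 ≈ 5891.8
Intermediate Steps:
u(o, W) = 3*o*W² + 36*W*o² (u(o, W) = 3*(W²*o + (12*o²)*W) = 3*(o*W² + 12*W*o²) = 3*o*W² + 36*W*o²)
√(49062 + u(-90, 136)) = √(49062 + 3*136*(-90)*(136 + 12*(-90))) = √(49062 + 3*136*(-90)*(136 - 1080)) = √(49062 + 3*136*(-90)*(-944)) = √(49062 + 34663680) = √34712742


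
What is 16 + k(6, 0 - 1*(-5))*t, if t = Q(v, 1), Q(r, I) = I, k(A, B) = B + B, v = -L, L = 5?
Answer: 26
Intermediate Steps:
v = -5 (v = -1*5 = -5)
k(A, B) = 2*B
t = 1
16 + k(6, 0 - 1*(-5))*t = 16 + (2*(0 - 1*(-5)))*1 = 16 + (2*(0 + 5))*1 = 16 + (2*5)*1 = 16 + 10*1 = 16 + 10 = 26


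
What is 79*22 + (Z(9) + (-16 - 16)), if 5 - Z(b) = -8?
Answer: 1719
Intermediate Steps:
Z(b) = 13 (Z(b) = 5 - 1*(-8) = 5 + 8 = 13)
79*22 + (Z(9) + (-16 - 16)) = 79*22 + (13 + (-16 - 16)) = 1738 + (13 - 32) = 1738 - 19 = 1719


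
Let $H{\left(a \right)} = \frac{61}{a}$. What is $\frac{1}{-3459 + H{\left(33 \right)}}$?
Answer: $- \frac{33}{114086} \approx -0.00028926$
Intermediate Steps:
$\frac{1}{-3459 + H{\left(33 \right)}} = \frac{1}{-3459 + \frac{61}{33}} = \frac{1}{- \frac{114086}{33}} = - \frac{33}{114086}$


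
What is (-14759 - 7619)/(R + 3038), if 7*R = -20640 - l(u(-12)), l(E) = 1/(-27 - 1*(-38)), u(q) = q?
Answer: -1723106/6885 ≈ -250.27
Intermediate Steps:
l(E) = 1/11 (l(E) = 1/(-27 + 38) = 1/11)
R = -227041/77 (R = (-20640 - 1*1/11)/7 = (-20640 - 1/11)/7 = (⅐)*(-227041/11) = -227041/77 ≈ -2948.6)
(-14759 - 7619)/(R + 3038) = (-14759 - 7619)/(-227041/77 + 3038) = -22378/6885/77 = -22378*77/6885 = -1723106/6885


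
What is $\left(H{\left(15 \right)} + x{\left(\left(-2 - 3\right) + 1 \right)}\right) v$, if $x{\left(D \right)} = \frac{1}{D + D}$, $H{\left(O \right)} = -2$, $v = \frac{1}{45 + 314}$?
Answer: $- \frac{17}{2872} \approx -0.0059192$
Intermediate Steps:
$v = \frac{1}{359} \approx 0.0027855$
$x{\left(D \right)} = \frac{1}{2 D}$
$\left(H{\left(15 \right)} + x{\left(\left(-2 - 3\right) + 1 \right)}\right) v = \left(-2 + \frac{1}{2 \left(\left(-2 - 3\right) + 1\right)}\right) \frac{1}{359} = \left(-2 + \frac{1}{2 \left(-5 + 1\right)}\right) \frac{1}{359} = \left(-2 + \frac{1}{2 \left(-4\right)}\right) \frac{1}{359} = \left(-2 + \frac{1}{2} \left(- \frac{1}{4}\right)\right) \frac{1}{359} = \left(-2 - \frac{1}{8}\right) \frac{1}{359} = \left(- \frac{17}{8}\right) \frac{1}{359} = - \frac{17}{2872}$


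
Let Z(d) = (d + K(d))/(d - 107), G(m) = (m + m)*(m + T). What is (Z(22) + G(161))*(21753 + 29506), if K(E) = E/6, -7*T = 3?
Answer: 675821363737/255 ≈ 2.6503e+9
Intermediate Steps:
T = -3/7 (T = -1/7*3 = -3/7 ≈ -0.42857)
K(E) = E/6 (K(E) = E*(1/6) = E/6)
G(m) = 2*m*(-3/7 + m) (G(m) = (m + m)*(m - 3/7) = (2*m)*(-3/7 + m) = 2*m*(-3/7 + m))
Z(d) = 7*d/(6*(-107 + d)) (Z(d) = (d + d/6)/(d - 107) = (7*d/6)/(-107 + d) = 7*d/(6*(-107 + d)))
(Z(22) + G(161))*(21753 + 29506) = ((7/6)*22/(-107 + 22) + (2/7)*161*(-3 + 7*161))*(21753 + 29506) = ((7/6)*22/(-85) + (2/7)*161*(-3 + 1127))*51259 = ((7/6)*22*(-1/85) + (2/7)*161*1124)*51259 = (-77/255 + 51704)*51259 = (13184443/255)*51259 = 675821363737/255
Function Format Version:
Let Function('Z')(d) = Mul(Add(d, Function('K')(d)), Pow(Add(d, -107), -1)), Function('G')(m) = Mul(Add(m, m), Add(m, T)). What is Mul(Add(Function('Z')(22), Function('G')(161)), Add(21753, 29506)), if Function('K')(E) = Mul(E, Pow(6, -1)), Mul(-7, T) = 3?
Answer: Rational(675821363737, 255) ≈ 2.6503e+9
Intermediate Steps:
T = Rational(-3, 7) (T = Mul(Rational(-1, 7), 3) = Rational(-3, 7) ≈ -0.42857)
Function('K')(E) = Mul(Rational(1, 6), E) (Function('K')(E) = Mul(E, Rational(1, 6)) = Mul(Rational(1, 6), E))
Function('G')(m) = Mul(2, m, Add(Rational(-3, 7), m)) (Function('G')(m) = Mul(Add(m, m), Add(m, Rational(-3, 7))) = Mul(Mul(2, m), Add(Rational(-3, 7), m)) = Mul(2, m, Add(Rational(-3, 7), m)))
Function('Z')(d) = Mul(Rational(7, 6), d, Pow(Add(-107, d), -1)) (Function('Z')(d) = Mul(Add(d, Mul(Rational(1, 6), d)), Pow(Add(d, -107), -1)) = Mul(Mul(Rational(7, 6), d), Pow(Add(-107, d), -1)) = Mul(Rational(7, 6), d, Pow(Add(-107, d), -1)))
Mul(Add(Function('Z')(22), Function('G')(161)), Add(21753, 29506)) = Mul(Add(Mul(Rational(7, 6), 22, Pow(Add(-107, 22), -1)), Mul(Rational(2, 7), 161, Add(-3, Mul(7, 161)))), Add(21753, 29506)) = Mul(Add(Mul(Rational(7, 6), 22, Pow(-85, -1)), Mul(Rational(2, 7), 161, Add(-3, 1127))), 51259) = Mul(Add(Mul(Rational(7, 6), 22, Rational(-1, 85)), Mul(Rational(2, 7), 161, 1124)), 51259) = Mul(Add(Rational(-77, 255), 51704), 51259) = Mul(Rational(13184443, 255), 51259) = Rational(675821363737, 255)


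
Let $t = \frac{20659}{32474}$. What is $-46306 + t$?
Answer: $- \frac{1503720385}{32474} \approx -46305.0$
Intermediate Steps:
$t = \frac{20659}{32474}$ ($t = 20659 \cdot \frac{1}{32474} = \frac{20659}{32474} \approx 0.63617$)
$-46306 + t = -46306 + \frac{20659}{32474} = - \frac{1503720385}{32474}$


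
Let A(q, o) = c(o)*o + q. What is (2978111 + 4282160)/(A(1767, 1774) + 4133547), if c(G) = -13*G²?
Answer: -7260271/72573731398 ≈ -0.00010004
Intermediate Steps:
A(q, o) = q - 13*o³ (A(q, o) = (-13*o²)*o + q = -13*o³ + q = q - 13*o³)
(2978111 + 4282160)/(A(1767, 1774) + 4133547) = (2978111 + 4282160)/((1767 - 13*1774³) + 4133547) = 7260271/((1767 - 13*5582912824) + 4133547) = 7260271/((1767 - 72577866712) + 4133547) = 7260271/(-72577864945 + 4133547) = 7260271/(-72573731398) = 7260271*(-1/72573731398) = -7260271/72573731398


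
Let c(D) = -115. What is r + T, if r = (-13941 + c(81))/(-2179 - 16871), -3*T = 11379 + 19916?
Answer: -33118199/3175 ≈ -10431.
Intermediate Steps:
T = -31295/3 (T = -(11379 + 19916)/3 = -1/3*31295 = -31295/3 ≈ -10432.)
r = 7028/9525 (r = (-13941 - 115)/(-2179 - 16871) = -14056/(-19050) = -14056*(-1/19050) = 7028/9525 ≈ 0.73785)
r + T = 7028/9525 - 31295/3 = -33118199/3175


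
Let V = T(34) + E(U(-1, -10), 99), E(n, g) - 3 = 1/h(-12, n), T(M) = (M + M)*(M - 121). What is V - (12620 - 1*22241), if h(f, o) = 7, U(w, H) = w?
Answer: 25957/7 ≈ 3708.1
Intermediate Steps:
T(M) = 2*M*(-121 + M) (T(M) = (2*M)*(-121 + M) = 2*M*(-121 + M))
E(n, g) = 22/7 (E(n, g) = 3 + 1/7 = 3 + ⅐ = 22/7)
V = -41390/7 (V = 2*34*(-121 + 34) + 22/7 = 2*34*(-87) + 22/7 = -5916 + 22/7 = -41390/7 ≈ -5912.9)
V - (12620 - 1*22241) = -41390/7 - (12620 - 1*22241) = -41390/7 - (12620 - 22241) = -41390/7 - 1*(-9621) = -41390/7 + 9621 = 25957/7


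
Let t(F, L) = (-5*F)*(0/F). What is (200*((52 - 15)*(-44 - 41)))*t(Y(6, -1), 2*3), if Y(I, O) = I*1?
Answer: 0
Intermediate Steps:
Y(I, O) = I
t(F, L) = 0 (t(F, L) = -5*F*0 = 0)
(200*((52 - 15)*(-44 - 41)))*t(Y(6, -1), 2*3) = (200*((52 - 15)*(-44 - 41)))*0 = (200*(37*(-85)))*0 = (200*(-3145))*0 = -629000*0 = 0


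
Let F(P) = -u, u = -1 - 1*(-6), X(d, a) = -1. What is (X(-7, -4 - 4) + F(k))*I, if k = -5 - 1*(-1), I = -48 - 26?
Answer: 444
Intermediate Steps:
u = 5 (u = -1 + 6 = 5)
I = -74
k = -4 (k = -5 + 1 = -4)
F(P) = -5 (F(P) = -1*5 = -5)
(X(-7, -4 - 4) + F(k))*I = (-1 - 5)*(-74) = -6*(-74) = 444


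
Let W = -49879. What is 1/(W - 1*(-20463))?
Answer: -1/29416 ≈ -3.3995e-5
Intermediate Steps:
1/(W - 1*(-20463)) = 1/(-49879 - 1*(-20463)) = 1/(-49879 + 20463) = 1/(-29416) = -1/29416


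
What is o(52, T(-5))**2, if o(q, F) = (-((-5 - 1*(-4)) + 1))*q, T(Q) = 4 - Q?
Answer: 0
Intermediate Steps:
o(q, F) = 0 (o(q, F) = (-((-5 + 4) + 1))*q = (-(-1 + 1))*q = (-1*0)*q = 0*q = 0)
o(52, T(-5))**2 = 0**2 = 0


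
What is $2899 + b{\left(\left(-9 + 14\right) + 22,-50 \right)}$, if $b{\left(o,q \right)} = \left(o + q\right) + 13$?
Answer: $2889$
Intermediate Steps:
$b{\left(o,q \right)} = 13 + o + q$
$2899 + b{\left(\left(-9 + 14\right) + 22,-50 \right)} = 2899 + \left(13 + \left(\left(-9 + 14\right) + 22\right) - 50\right) = 2899 + \left(13 + \left(5 + 22\right) - 50\right) = 2899 + \left(13 + 27 - 50\right) = 2899 - 10 = 2889$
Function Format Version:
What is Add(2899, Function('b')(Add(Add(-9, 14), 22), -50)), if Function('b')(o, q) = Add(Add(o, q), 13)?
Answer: 2889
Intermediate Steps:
Function('b')(o, q) = Add(13, o, q)
Add(2899, Function('b')(Add(Add(-9, 14), 22), -50)) = Add(2899, Add(13, Add(Add(-9, 14), 22), -50)) = Add(2899, Add(13, Add(5, 22), -50)) = Add(2899, Add(13, 27, -50)) = Add(2899, -10) = 2889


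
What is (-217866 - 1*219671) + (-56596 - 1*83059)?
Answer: -577192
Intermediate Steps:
(-217866 - 1*219671) + (-56596 - 1*83059) = (-217866 - 219671) + (-56596 - 83059) = -437537 - 139655 = -577192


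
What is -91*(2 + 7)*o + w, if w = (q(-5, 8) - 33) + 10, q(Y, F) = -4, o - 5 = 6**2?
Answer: -33606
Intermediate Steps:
o = 41 (o = 5 + 6**2 = 5 + 36 = 41)
w = -27 (w = (-4 - 33) + 10 = -37 + 10 = -27)
-91*(2 + 7)*o + w = -91*(2 + 7)*41 - 27 = -819*41 - 27 = -91*369 - 27 = -33579 - 27 = -33606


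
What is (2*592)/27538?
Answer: 592/13769 ≈ 0.042995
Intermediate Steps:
(2*592)/27538 = 1184*(1/27538) = 592/13769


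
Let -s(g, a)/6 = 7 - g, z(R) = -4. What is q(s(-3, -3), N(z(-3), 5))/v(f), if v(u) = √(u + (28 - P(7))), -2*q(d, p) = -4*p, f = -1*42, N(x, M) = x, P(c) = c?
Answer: 8*I*√21/21 ≈ 1.7457*I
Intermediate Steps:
s(g, a) = -42 + 6*g (s(g, a) = -6*(7 - g) = -42 + 6*g)
f = -42
q(d, p) = 2*p (q(d, p) = -(-2)*p = 2*p)
v(u) = √(21 + u) (v(u) = √(u + (28 - 1*7)) = √(u + (28 - 7)) = √(u + 21) = √(21 + u))
q(s(-3, -3), N(z(-3), 5))/v(f) = (2*(-4))/(√(21 - 42)) = -8*(-I*√21/21) = -(-8)*I*√21/21 = 8*I*√21/21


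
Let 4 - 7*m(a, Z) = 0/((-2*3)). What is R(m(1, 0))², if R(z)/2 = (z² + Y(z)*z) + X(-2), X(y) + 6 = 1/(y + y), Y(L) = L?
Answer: 1203409/9604 ≈ 125.30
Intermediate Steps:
X(y) = -6 + 1/(2*y) (X(y) = -6 + 1/(y + y) = -6 + 1/(2*y))
m(a, Z) = 4/7 (m(a, Z) = 4/7 - 0/((-2*3)) = 4/7 - 0/(-6) = 4/7 - 0*(-1)/6 = 4/7 - ⅐*0 = 4/7 + 0 = 4/7)
R(z) = -25/2 + 4*z² (R(z) = 2*((z² + z*z) + (-6 + (½)/(-2))) = 2*((z² + z²) + (-6 + (½)*(-½))) = 2*(2*z² + (-6 - ¼)) = 2*(2*z² - 25/4) = 2*(-25/4 + 2*z²) = -25/2 + 4*z²)
R(m(1, 0))² = (-25/2 + 4*(4/7)²)² = (-25/2 + 4*(16/49))² = (-25/2 + 64/49)² = (-1097/98)² = 1203409/9604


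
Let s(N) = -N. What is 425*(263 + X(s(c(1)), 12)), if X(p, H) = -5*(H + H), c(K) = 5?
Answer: 60775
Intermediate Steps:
X(p, H) = -10*H
425*(263 + X(s(c(1)), 12)) = 425*(263 - 10*12) = 425*(263 - 120) = 425*143 = 60775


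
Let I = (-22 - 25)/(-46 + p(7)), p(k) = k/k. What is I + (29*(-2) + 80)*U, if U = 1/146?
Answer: 3926/3285 ≈ 1.1951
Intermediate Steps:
U = 1/146 ≈ 0.0068493
p(k) = 1
I = 47/45 (I = (-22 - 25)/(-46 + 1) = -47/(-45) = -47*(-1/45) = 47/45 ≈ 1.0444)
I + (29*(-2) + 80)*U = 47/45 + (29*(-2) + 80)*(1/146) = 47/45 + (-58 + 80)*(1/146) = 47/45 + 22*(1/146) = 47/45 + 11/73 = 3926/3285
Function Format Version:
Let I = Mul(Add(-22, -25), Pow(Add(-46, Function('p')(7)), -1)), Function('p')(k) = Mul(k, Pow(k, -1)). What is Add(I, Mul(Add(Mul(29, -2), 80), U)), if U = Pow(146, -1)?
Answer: Rational(3926, 3285) ≈ 1.1951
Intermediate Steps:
U = Rational(1, 146) ≈ 0.0068493
Function('p')(k) = 1
I = Rational(47, 45) (I = Mul(Add(-22, -25), Pow(Add(-46, 1), -1)) = Mul(-47, Pow(-45, -1)) = Mul(-47, Rational(-1, 45)) = Rational(47, 45) ≈ 1.0444)
Add(I, Mul(Add(Mul(29, -2), 80), U)) = Add(Rational(47, 45), Mul(Add(Mul(29, -2), 80), Rational(1, 146))) = Add(Rational(47, 45), Mul(Add(-58, 80), Rational(1, 146))) = Add(Rational(47, 45), Mul(22, Rational(1, 146))) = Add(Rational(47, 45), Rational(11, 73)) = Rational(3926, 3285)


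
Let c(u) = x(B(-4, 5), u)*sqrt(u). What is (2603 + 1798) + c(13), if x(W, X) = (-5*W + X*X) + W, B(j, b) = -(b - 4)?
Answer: 4401 + 173*sqrt(13) ≈ 5024.8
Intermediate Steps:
B(j, b) = 4 - b (B(j, b) = -(-4 + b) = 4 - b)
x(W, X) = X**2 - 4*W (x(W, X) = (-5*W + X**2) + W = (X**2 - 5*W) + W = X**2 - 4*W)
c(u) = sqrt(u)*(4 + u**2) (c(u) = (u**2 - 4*(4 - 1*5))*sqrt(u) = (u**2 - 4*(4 - 5))*sqrt(u) = (u**2 - 4*(-1))*sqrt(u) = (u**2 + 4)*sqrt(u) = (4 + u**2)*sqrt(u) = sqrt(u)*(4 + u**2))
(2603 + 1798) + c(13) = (2603 + 1798) + sqrt(13)*(4 + 13**2) = 4401 + sqrt(13)*(4 + 169) = 4401 + sqrt(13)*173 = 4401 + 173*sqrt(13)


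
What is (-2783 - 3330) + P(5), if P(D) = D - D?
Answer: -6113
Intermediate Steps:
P(D) = 0
(-2783 - 3330) + P(5) = (-2783 - 3330) + 0 = -6113 + 0 = -6113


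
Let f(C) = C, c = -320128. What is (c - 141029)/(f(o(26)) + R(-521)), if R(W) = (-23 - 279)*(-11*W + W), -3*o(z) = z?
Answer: 1383471/4720286 ≈ 0.29309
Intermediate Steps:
o(z) = -z/3
R(W) = 3020*W (R(W) = -(-3020)*W = 3020*W)
(c - 141029)/(f(o(26)) + R(-521)) = (-320128 - 141029)/(-⅓*26 + 3020*(-521)) = -461157/(-26/3 - 1573420) = -461157/(-4720286/3) = -461157*(-3/4720286) = 1383471/4720286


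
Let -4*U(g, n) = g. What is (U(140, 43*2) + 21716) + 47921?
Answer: 69602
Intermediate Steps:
U(g, n) = -g/4
(U(140, 43*2) + 21716) + 47921 = (-¼*140 + 21716) + 47921 = (-35 + 21716) + 47921 = 21681 + 47921 = 69602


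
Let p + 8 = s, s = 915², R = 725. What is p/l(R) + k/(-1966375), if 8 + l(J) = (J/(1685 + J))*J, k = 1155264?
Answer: 793391210346734/199132829875 ≈ 3984.2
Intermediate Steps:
l(J) = -8 + J²/(1685 + J) (l(J) = -8 + (J/(1685 + J))*J = -8 + J²/(1685 + J))
s = 837225
p = 837217 (p = -8 + 837225 = 837217)
p/l(R) + k/(-1966375) = 837217/(((-13480 + 725² - 8*725)/(1685 + 725))) + 1155264/(-1966375) = 837217/(((-13480 + 525625 - 5800)/2410)) + 1155264*(-1/1966375) = 837217/(((1/2410)*506345)) - 1155264/1966375 = 837217/(101269/482) - 1155264/1966375 = 837217*(482/101269) - 1155264/1966375 = 403538594/101269 - 1155264/1966375 = 793391210346734/199132829875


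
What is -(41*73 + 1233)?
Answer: -4226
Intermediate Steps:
-(41*73 + 1233) = -(2993 + 1233) = -1*4226 = -4226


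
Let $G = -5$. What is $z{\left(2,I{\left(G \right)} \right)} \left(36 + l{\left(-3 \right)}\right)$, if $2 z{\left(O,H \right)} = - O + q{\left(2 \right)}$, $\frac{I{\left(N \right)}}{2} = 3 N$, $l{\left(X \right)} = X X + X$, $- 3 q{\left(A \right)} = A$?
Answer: $-56$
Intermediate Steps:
$q{\left(A \right)} = - \frac{A}{3}$
$l{\left(X \right)} = X + X^{2}$ ($l{\left(X \right)} = X^{2} + X = X + X^{2}$)
$I{\left(N \right)} = 6 N$ ($I{\left(N \right)} = 2 \cdot 3 N = 6 N$)
$z{\left(O,H \right)} = - \frac{1}{3} - \frac{O}{2}$ ($z{\left(O,H \right)} = \frac{- O - \frac{2}{3}}{2} = \frac{- \frac{2}{3} - O}{2} = - \frac{1}{3} - \frac{O}{2}$)
$z{\left(2,I{\left(G \right)} \right)} \left(36 + l{\left(-3 \right)}\right) = \left(- \frac{1}{3} - 1\right) \left(36 - 3 \left(1 - 3\right)\right) = \left(- \frac{1}{3} - 1\right) \left(36 - -6\right) = - \frac{4 \left(36 + 6\right)}{3} = \left(- \frac{4}{3}\right) 42 = -56$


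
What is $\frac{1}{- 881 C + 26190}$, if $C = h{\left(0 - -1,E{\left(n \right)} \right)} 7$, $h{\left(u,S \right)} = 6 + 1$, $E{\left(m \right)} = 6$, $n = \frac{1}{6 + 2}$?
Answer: $- \frac{1}{16979} \approx -5.8896 \cdot 10^{-5}$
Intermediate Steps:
$n = \frac{1}{8} \approx 0.125$
$h{\left(u,S \right)} = 7$
$C = 49$ ($C = 7 \cdot 7 = 49$)
$\frac{1}{- 881 C + 26190} = \frac{1}{\left(-881\right) 49 + 26190} = \frac{1}{-43169 + 26190} = \frac{1}{-16979} = - \frac{1}{16979}$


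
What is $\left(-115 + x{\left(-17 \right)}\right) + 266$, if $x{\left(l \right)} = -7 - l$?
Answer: $161$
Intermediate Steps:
$\left(-115 + x{\left(-17 \right)}\right) + 266 = \left(-115 - -10\right) + 266 = \left(-115 + \left(-7 + 17\right)\right) + 266 = \left(-115 + 10\right) + 266 = -105 + 266 = 161$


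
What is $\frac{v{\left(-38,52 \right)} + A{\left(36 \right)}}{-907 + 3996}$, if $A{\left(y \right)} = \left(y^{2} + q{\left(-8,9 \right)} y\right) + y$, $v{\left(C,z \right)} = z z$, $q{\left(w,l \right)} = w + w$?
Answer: $\frac{3460}{3089} \approx 1.1201$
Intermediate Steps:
$q{\left(w,l \right)} = 2 w$
$v{\left(C,z \right)} = z^{2}$
$A{\left(y \right)} = y^{2} - 15 y$ ($A{\left(y \right)} = \left(y^{2} + 2 \left(-8\right) y\right) + y = \left(y^{2} - 16 y\right) + y = y^{2} - 15 y$)
$\frac{v{\left(-38,52 \right)} + A{\left(36 \right)}}{-907 + 3996} = \frac{52^{2} + 36 \left(-15 + 36\right)}{-907 + 3996} = \frac{2704 + 36 \cdot 21}{3089} = \left(2704 + 756\right) \frac{1}{3089} = 3460 \cdot \frac{1}{3089} = \frac{3460}{3089}$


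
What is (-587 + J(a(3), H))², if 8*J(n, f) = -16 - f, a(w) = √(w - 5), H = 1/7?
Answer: 1088010225/3136 ≈ 3.4694e+5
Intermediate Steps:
H = ⅐ ≈ 0.14286
a(w) = √(-5 + w)
J(n, f) = -2 - f/8 (J(n, f) = (-16 - f)/8 = -2 - f/8)
(-587 + J(a(3), H))² = (-587 + (-2 - ⅛*⅐))² = (-587 + (-2 - 1/56))² = (-587 - 113/56)² = (-32985/56)² = 1088010225/3136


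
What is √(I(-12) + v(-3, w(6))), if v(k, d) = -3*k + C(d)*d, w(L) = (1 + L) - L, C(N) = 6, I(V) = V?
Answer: √3 ≈ 1.7320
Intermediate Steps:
w(L) = 1
v(k, d) = -3*k + 6*d
√(I(-12) + v(-3, w(6))) = √(-12 + (-3*(-3) + 6*1)) = √(-12 + (9 + 6)) = √(-12 + 15) = √3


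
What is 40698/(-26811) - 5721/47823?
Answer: -77766155/47488239 ≈ -1.6376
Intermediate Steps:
40698/(-26811) - 5721/47823 = 40698*(-1/26811) - 5721*1/47823 = -4522/2979 - 1907/15941 = -77766155/47488239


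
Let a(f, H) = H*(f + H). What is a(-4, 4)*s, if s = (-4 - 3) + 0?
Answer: 0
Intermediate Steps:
a(f, H) = H*(H + f)
s = -7 (s = -7 + 0 = -7)
a(-4, 4)*s = (4*(4 - 4))*(-7) = (4*0)*(-7) = 0*(-7) = 0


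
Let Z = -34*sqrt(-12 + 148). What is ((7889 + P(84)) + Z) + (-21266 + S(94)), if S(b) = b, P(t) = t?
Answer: -13199 - 68*sqrt(34) ≈ -13596.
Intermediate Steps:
Z = -68*sqrt(34) ≈ -396.50
((7889 + P(84)) + Z) + (-21266 + S(94)) = ((7889 + 84) - 68*sqrt(34)) + (-21266 + 94) = (7973 - 68*sqrt(34)) - 21172 = -13199 - 68*sqrt(34)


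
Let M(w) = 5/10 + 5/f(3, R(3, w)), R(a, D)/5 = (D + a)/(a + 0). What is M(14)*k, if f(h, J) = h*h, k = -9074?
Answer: -86203/9 ≈ -9578.1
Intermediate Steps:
R(a, D) = 5*(D + a)/a (R(a, D) = 5*((D + a)/(a + 0)) = 5*((D + a)/a) = 5*(D + a)/a)
f(h, J) = h**2
M(w) = 19/18 (M(w) = 5/10 + 5/(3**2) = 5*(1/10) + 5/9 = 1/2 + 5*(1/9) = 1/2 + 5/9 = 19/18)
M(14)*k = (19/18)*(-9074) = -86203/9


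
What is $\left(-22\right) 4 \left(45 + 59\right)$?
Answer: $-9152$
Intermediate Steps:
$\left(-22\right) 4 \left(45 + 59\right) = \left(-88\right) 104 = -9152$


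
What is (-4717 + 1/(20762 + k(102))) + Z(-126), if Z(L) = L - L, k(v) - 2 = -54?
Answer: -97689069/20710 ≈ -4717.0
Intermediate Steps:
k(v) = -52 (k(v) = 2 - 54 = -52)
Z(L) = 0
(-4717 + 1/(20762 + k(102))) + Z(-126) = (-4717 + 1/(20762 - 52)) + 0 = (-4717 + 1/20710) + 0 = -97689069/20710 + 0 = -97689069/20710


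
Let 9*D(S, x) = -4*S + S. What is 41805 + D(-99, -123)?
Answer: 41838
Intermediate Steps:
D(S, x) = -S/3 (D(S, x) = (-4*S + S)/9 = (-3*S)/9 = -S/3)
41805 + D(-99, -123) = 41805 - ⅓*(-99) = 41805 + 33 = 41838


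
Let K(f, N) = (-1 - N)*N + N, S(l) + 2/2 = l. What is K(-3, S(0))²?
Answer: 1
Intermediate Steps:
S(l) = -1 + l
K(f, N) = N + N*(-1 - N) (K(f, N) = N*(-1 - N) + N = N + N*(-1 - N))
K(-3, S(0))² = (-(-1 + 0)²)² = (-1*(-1)²)² = (-1*1)² = (-1)² = 1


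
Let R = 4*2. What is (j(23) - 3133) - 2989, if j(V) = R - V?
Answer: -6137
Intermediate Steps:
R = 8
j(V) = 8 - V
(j(23) - 3133) - 2989 = ((8 - 1*23) - 3133) - 2989 = ((8 - 23) - 3133) - 2989 = (-15 - 3133) - 2989 = -3148 - 2989 = -6137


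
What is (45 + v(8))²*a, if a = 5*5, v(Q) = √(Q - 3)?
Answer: 50750 + 2250*√5 ≈ 55781.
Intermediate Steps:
v(Q) = √(-3 + Q)
a = 25
(45 + v(8))²*a = (45 + √(-3 + 8))²*25 = (45 + √5)²*25 = 25*(45 + √5)²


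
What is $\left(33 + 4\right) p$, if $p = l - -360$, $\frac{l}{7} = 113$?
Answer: $42587$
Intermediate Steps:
$l = 791$ ($l = 7 \cdot 113 = 791$)
$p = 1151$ ($p = 791 - -360 = 791 + 360 = 1151$)
$\left(33 + 4\right) p = \left(33 + 4\right) 1151 = 37 \cdot 1151 = 42587$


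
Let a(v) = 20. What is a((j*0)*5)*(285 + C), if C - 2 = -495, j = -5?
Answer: -4160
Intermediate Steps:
C = -493 (C = 2 - 495 = -493)
a((j*0)*5)*(285 + C) = 20*(285 - 493) = 20*(-208) = -4160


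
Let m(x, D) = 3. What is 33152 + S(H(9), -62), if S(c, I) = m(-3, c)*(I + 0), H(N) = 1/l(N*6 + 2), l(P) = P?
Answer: 32966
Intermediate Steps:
H(N) = 1/(2 + 6*N) (H(N) = 1/(N*6 + 2) = 1/(6*N + 2) = 1/(2 + 6*N))
S(c, I) = 3*I (S(c, I) = 3*(I + 0) = 3*I)
33152 + S(H(9), -62) = 33152 + 3*(-62) = 33152 - 186 = 32966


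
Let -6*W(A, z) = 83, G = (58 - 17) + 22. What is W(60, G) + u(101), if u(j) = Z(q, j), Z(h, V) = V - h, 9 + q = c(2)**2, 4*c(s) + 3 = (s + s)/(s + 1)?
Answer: 13823/144 ≈ 95.993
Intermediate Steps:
c(s) = -3/4 + s/(2*(1 + s)) (c(s) = -3/4 + ((s + s)/(s + 1))/4 = -3/4 + ((2*s)/(1 + s))/4 = -3/4 + (2*s/(1 + s))/4 = -3/4 + s/(2*(1 + s)))
G = 63 (G = 41 + 22 = 63)
W(A, z) = -83/6 (W(A, z) = -1/6*83 = -83/6)
q = -1271/144 (q = -9 + ((-3 - 1*2)/(4*(1 + 2)))**2 = -9 + ((1/4)*(-3 - 2)/3)**2 = -9 + ((1/4)*(1/3)*(-5))**2 = -9 + (-5/12)**2 = -9 + 25/144 = -1271/144 ≈ -8.8264)
u(j) = 1271/144 + j (u(j) = j - 1*(-1271/144) = j + 1271/144 = 1271/144 + j)
W(60, G) + u(101) = -83/6 + (1271/144 + 101) = -83/6 + 15815/144 = 13823/144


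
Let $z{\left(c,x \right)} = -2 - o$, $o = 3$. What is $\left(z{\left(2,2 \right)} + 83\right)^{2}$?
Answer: $6084$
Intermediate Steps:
$z{\left(c,x \right)} = -5$ ($z{\left(c,x \right)} = -2 - 3 = -5$)
$\left(z{\left(2,2 \right)} + 83\right)^{2} = \left(-5 + 83\right)^{2} = 78^{2} = 6084$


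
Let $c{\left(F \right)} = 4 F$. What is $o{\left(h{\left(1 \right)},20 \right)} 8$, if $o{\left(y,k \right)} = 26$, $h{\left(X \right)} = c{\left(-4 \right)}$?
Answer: $208$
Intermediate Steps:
$h{\left(X \right)} = -16$ ($h{\left(X \right)} = 4 \left(-4\right) = -16$)
$o{\left(h{\left(1 \right)},20 \right)} 8 = 26 \cdot 8 = 208$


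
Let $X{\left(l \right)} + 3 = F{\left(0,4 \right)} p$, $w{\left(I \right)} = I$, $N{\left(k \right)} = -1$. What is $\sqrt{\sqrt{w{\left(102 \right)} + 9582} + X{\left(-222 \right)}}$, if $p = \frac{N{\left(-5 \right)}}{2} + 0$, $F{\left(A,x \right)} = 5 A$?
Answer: $\sqrt{-3 + 6 \sqrt{269}} \approx 9.7677$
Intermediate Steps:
$p = - \frac{1}{2}$ ($p = - \frac{1}{2} + 0 = - \frac{1}{2} \approx -0.5$)
$X{\left(l \right)} = -3$ ($X{\left(l \right)} = -3 + 5 \cdot 0 \left(- \frac{1}{2}\right) = -3 + 0 \left(- \frac{1}{2}\right) = -3 + 0 = -3$)
$\sqrt{\sqrt{w{\left(102 \right)} + 9582} + X{\left(-222 \right)}} = \sqrt{\sqrt{102 + 9582} - 3} = \sqrt{\sqrt{9684} - 3} = \sqrt{6 \sqrt{269} - 3} = \sqrt{-3 + 6 \sqrt{269}}$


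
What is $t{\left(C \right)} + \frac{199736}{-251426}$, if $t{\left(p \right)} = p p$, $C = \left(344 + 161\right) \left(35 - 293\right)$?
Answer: $\frac{2134039032563432}{125713} \approx 1.6975 \cdot 10^{10}$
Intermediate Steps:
$C = -130290$ ($C = 505 \left(-258\right) = -130290$)
$t{\left(p \right)} = p^{2}$
$t{\left(C \right)} + \frac{199736}{-251426} = \left(-130290\right)^{2} + \frac{199736}{-251426} = 16975484100 + 199736 \left(- \frac{1}{251426}\right) = 16975484100 - \frac{99868}{125713} = \frac{2134039032563432}{125713}$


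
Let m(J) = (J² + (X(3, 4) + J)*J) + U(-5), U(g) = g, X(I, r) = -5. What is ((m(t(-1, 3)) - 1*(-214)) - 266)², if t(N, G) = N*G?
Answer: 576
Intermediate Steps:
t(N, G) = G*N
m(J) = -5 + J² + J*(-5 + J) (m(J) = (J² + (-5 + J)*J) - 5 = (J² + J*(-5 + J)) - 5 = -5 + J² + J*(-5 + J))
((m(t(-1, 3)) - 1*(-214)) - 266)² = (((-5 - 15*(-1) + 2*(3*(-1))²) - 1*(-214)) - 266)² = (((-5 - 5*(-3) + 2*(-3)²) + 214) - 266)² = (((-5 + 15 + 2*9) + 214) - 266)² = (((-5 + 15 + 18) + 214) - 266)² = ((28 + 214) - 266)² = (242 - 266)² = (-24)² = 576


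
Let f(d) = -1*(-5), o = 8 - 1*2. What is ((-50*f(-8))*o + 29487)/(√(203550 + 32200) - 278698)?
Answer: -68420359/681336311 - 2455*√9430/1362672622 ≈ -0.10060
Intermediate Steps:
o = 6 (o = 8 - 2 = 6)
f(d) = 5
((-50*f(-8))*o + 29487)/(√(203550 + 32200) - 278698) = (-50*5*6 + 29487)/(√(203550 + 32200) - 278698) = (-250*6 + 29487)/(√235750 - 278698) = (-1500 + 29487)/(5*√9430 - 278698) = 27987/(-278698 + 5*√9430)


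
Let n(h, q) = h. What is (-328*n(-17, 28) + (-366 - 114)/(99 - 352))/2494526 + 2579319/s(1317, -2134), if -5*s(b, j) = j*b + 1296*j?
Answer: 123440979629681/53321019594986 ≈ 2.3151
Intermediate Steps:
s(b, j) = -1296*j/5 - b*j/5 (s(b, j) = -(j*b + 1296*j)/5 = -(b*j + 1296*j)/5 = -(1296*j + b*j)/5 = -1296*j/5 - b*j/5)
(-328*n(-17, 28) + (-366 - 114)/(99 - 352))/2494526 + 2579319/s(1317, -2134) = (-328*(-17) + (-366 - 114)/(99 - 352))/2494526 + 2579319/((-⅕*(-2134)*(1296 + 1317))) = (5576 - 480/(-253))*(1/2494526) + 2579319/((-⅕*(-2134)*2613)) = (5576 - 480*(-1/253))*(1/2494526) + 2579319/(5576142/5) = (5576 + 480/253)*(1/2494526) + 2579319*(5/5576142) = (1411208/253)*(1/2494526) + 4298865/1858714 = 705604/315557539 + 4298865/1858714 = 123440979629681/53321019594986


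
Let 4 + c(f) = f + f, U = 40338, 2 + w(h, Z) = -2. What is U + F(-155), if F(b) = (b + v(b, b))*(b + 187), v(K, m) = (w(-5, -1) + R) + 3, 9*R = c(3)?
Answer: 318178/9 ≈ 35353.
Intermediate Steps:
w(h, Z) = -4 (w(h, Z) = -2 - 2 = -4)
c(f) = -4 + 2*f (c(f) = -4 + (f + f) = -4 + 2*f)
R = 2/9 (R = (-4 + 2*3)/9 = (-4 + 6)/9 = (⅑)*2 = 2/9 ≈ 0.22222)
v(K, m) = -7/9 (v(K, m) = (-4 + 2/9) + 3 = -34/9 + 3 = -7/9)
F(b) = (187 + b)*(-7/9 + b) (F(b) = (b - 7/9)*(b + 187) = (-7/9 + b)*(187 + b) = (187 + b)*(-7/9 + b))
U + F(-155) = 40338 + (-1309/9 + (-155)² + (1676/9)*(-155)) = 40338 + (-1309/9 + 24025 - 259780/9) = 40338 - 44864/9 = 318178/9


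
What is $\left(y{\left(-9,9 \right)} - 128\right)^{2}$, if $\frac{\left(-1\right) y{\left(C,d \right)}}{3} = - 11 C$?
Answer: $180625$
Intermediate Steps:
$y{\left(C,d \right)} = 33 C$ ($y{\left(C,d \right)} = - 3 \left(- 11 C\right) = 33 C$)
$\left(y{\left(-9,9 \right)} - 128\right)^{2} = \left(33 \left(-9\right) - 128\right)^{2} = \left(-297 - 128\right)^{2} = \left(-425\right)^{2} = 180625$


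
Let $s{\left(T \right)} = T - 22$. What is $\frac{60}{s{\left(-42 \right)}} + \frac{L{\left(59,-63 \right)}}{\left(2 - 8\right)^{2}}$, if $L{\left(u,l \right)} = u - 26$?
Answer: $- \frac{1}{48} \approx -0.020833$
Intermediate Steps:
$L{\left(u,l \right)} = -26 + u$ ($L{\left(u,l \right)} = u - 26 = -26 + u$)
$s{\left(T \right)} = -22 + T$
$\frac{60}{s{\left(-42 \right)}} + \frac{L{\left(59,-63 \right)}}{\left(2 - 8\right)^{2}} = \frac{60}{-22 - 42} + \frac{-26 + 59}{\left(2 - 8\right)^{2}} = \frac{60}{-64} + \frac{33}{\left(-6\right)^{2}} = 60 \left(- \frac{1}{64}\right) + \frac{33}{36} = - \frac{15}{16} + 33 \cdot \frac{1}{36} = - \frac{15}{16} + \frac{11}{12} = - \frac{1}{48}$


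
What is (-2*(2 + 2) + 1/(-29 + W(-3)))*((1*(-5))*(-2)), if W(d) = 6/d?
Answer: -2490/31 ≈ -80.323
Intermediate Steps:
(-2*(2 + 2) + 1/(-29 + W(-3)))*((1*(-5))*(-2)) = (-2*(2 + 2) + 1/(-29 + 6/(-3)))*((1*(-5))*(-2)) = (-2*4 + 1/(-29 + 6*(-⅓)))*(-5*(-2)) = (-8 + 1/(-29 - 2))*10 = (-8 + 1/(-31))*10 = (-8 - 1/31)*10 = -249/31*10 = -2490/31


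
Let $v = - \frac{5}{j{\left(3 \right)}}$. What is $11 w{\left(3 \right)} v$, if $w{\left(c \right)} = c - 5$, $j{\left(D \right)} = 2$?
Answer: $55$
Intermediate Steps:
$w{\left(c \right)} = -5 + c$
$v = - \frac{5}{2} \approx -2.5$
$11 w{\left(3 \right)} v = 11 \left(-5 + 3\right) \left(- \frac{5}{2}\right) = 11 \left(-2\right) \left(- \frac{5}{2}\right) = \left(-22\right) \left(- \frac{5}{2}\right) = 55$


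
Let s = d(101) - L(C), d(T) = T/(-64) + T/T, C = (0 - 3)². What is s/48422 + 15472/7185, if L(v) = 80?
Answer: 47910798731/22266372480 ≈ 2.1517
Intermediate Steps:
C = 9 (C = (-3)² = 9)
d(T) = 1 - T/64 (d(T) = T*(-1/64) + 1 = -T/64 + 1 = 1 - T/64)
s = -5157/64 (s = (1 - 1/64*101) - 1*80 = (1 - 101/64) - 80 = -37/64 - 80 = -5157/64 ≈ -80.578)
s/48422 + 15472/7185 = -5157/64/48422 + 15472/7185 = -5157/64*1/48422 + 15472*(1/7185) = -5157/3099008 + 15472/7185 = 47910798731/22266372480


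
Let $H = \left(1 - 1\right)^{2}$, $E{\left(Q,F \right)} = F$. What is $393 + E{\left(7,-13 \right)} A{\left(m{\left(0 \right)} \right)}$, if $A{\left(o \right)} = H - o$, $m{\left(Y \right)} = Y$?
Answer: $393$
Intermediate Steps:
$H = 0$ ($H = 0^{2} = 0$)
$A{\left(o \right)} = - o$ ($A{\left(o \right)} = 0 - o = - o$)
$393 + E{\left(7,-13 \right)} A{\left(m{\left(0 \right)} \right)} = 393 - 13 \left(\left(-1\right) 0\right) = 393 - 0 = 393 + 0 = 393$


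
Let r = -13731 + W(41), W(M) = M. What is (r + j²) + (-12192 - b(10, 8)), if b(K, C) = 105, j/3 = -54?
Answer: 257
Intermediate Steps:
j = -162 (j = 3*(-54) = -162)
r = -13690 (r = -13731 + 41 = -13690)
(r + j²) + (-12192 - b(10, 8)) = (-13690 + (-162)²) + (-12192 - 1*105) = (-13690 + 26244) + (-12192 - 105) = 12554 - 12297 = 257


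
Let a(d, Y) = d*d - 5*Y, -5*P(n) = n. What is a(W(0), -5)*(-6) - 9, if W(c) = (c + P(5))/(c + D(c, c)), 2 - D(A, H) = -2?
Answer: -1275/8 ≈ -159.38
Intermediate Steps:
P(n) = -n/5
D(A, H) = 4 (D(A, H) = 2 - 1*(-2) = 2 + 2 = 4)
W(c) = (-1 + c)/(4 + c) (W(c) = (c - ⅕*5)/(c + 4) = (c - 1)/(4 + c) = (-1 + c)/(4 + c))
a(d, Y) = d² - 5*Y
a(W(0), -5)*(-6) - 9 = (((-1 + 0)/(4 + 0))² - 5*(-5))*(-6) - 9 = ((-1/4)² + 25)*(-6) - 9 = (((¼)*(-1))² + 25)*(-6) - 9 = ((-¼)² + 25)*(-6) - 9 = (1/16 + 25)*(-6) - 9 = (401/16)*(-6) - 9 = -1203/8 - 9 = -1275/8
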